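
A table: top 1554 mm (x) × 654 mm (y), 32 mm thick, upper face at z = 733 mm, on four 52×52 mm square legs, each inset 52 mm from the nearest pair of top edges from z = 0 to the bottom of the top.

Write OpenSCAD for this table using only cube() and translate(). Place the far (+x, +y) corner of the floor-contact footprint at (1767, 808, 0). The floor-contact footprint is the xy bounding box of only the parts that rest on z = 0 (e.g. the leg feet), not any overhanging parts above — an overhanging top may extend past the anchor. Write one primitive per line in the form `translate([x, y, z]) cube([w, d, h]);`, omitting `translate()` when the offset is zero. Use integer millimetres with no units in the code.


translate([265, 206, 701]) cube([1554, 654, 32]);
translate([317, 258, 0]) cube([52, 52, 701]);
translate([1715, 258, 0]) cube([52, 52, 701]);
translate([317, 756, 0]) cube([52, 52, 701]);
translate([1715, 756, 0]) cube([52, 52, 701]);


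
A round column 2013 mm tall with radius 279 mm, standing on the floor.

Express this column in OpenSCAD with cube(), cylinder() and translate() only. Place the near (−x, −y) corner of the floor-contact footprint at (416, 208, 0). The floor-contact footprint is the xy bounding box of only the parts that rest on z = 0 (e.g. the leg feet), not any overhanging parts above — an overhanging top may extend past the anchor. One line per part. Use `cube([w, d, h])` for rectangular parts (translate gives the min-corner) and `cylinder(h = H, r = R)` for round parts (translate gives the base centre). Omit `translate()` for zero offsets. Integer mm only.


translate([695, 487, 0]) cylinder(h = 2013, r = 279);


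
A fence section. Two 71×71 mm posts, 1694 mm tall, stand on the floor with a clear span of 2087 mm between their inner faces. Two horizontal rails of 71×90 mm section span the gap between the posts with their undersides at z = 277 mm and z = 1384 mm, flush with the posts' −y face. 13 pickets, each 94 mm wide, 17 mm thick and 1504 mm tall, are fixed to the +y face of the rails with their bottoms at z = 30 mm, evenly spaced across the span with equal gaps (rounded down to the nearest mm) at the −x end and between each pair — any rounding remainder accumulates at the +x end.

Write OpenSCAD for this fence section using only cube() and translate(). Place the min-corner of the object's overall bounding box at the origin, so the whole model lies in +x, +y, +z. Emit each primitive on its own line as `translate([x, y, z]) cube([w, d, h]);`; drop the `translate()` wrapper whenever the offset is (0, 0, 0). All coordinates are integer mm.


cube([71, 71, 1694]);
translate([2158, 0, 0]) cube([71, 71, 1694]);
translate([71, 0, 277]) cube([2087, 71, 90]);
translate([71, 0, 1384]) cube([2087, 71, 90]);
translate([132, 71, 30]) cube([94, 17, 1504]);
translate([287, 71, 30]) cube([94, 17, 1504]);
translate([442, 71, 30]) cube([94, 17, 1504]);
translate([597, 71, 30]) cube([94, 17, 1504]);
translate([752, 71, 30]) cube([94, 17, 1504]);
translate([907, 71, 30]) cube([94, 17, 1504]);
translate([1062, 71, 30]) cube([94, 17, 1504]);
translate([1217, 71, 30]) cube([94, 17, 1504]);
translate([1372, 71, 30]) cube([94, 17, 1504]);
translate([1527, 71, 30]) cube([94, 17, 1504]);
translate([1682, 71, 30]) cube([94, 17, 1504]);
translate([1837, 71, 30]) cube([94, 17, 1504]);
translate([1992, 71, 30]) cube([94, 17, 1504]);


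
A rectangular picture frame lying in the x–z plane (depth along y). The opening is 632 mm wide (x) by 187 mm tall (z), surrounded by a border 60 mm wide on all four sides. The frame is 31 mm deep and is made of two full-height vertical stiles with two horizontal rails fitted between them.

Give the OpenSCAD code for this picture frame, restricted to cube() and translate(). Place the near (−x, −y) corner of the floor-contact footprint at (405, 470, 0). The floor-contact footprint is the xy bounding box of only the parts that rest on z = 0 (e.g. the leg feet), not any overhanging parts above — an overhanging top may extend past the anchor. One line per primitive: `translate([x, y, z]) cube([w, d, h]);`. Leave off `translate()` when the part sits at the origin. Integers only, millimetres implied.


translate([405, 470, 0]) cube([60, 31, 307]);
translate([1097, 470, 0]) cube([60, 31, 307]);
translate([465, 470, 0]) cube([632, 31, 60]);
translate([465, 470, 247]) cube([632, 31, 60]);


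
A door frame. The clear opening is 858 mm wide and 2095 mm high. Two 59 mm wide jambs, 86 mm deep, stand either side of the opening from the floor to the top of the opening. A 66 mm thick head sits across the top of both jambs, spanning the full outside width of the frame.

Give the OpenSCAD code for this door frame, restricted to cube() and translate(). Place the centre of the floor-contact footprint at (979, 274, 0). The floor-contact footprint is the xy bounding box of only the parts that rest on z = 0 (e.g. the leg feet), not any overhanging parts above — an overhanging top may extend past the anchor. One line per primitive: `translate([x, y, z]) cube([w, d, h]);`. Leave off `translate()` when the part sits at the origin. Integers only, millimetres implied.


translate([491, 231, 0]) cube([59, 86, 2095]);
translate([1408, 231, 0]) cube([59, 86, 2095]);
translate([491, 231, 2095]) cube([976, 86, 66]);


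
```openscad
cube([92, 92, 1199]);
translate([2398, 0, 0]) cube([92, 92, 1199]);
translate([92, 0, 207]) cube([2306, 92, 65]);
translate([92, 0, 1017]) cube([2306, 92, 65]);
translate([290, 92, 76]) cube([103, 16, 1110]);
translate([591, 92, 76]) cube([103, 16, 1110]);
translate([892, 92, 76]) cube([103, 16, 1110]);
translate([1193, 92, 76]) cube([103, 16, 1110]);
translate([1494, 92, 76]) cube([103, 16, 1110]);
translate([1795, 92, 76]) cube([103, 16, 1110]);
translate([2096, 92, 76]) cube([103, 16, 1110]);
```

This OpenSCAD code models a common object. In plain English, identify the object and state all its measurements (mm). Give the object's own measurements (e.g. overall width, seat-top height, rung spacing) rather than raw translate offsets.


A fence section. Two 92×92 mm posts, 1199 mm tall, stand on the floor with a clear span of 2306 mm between their inner faces. Two horizontal rails of 92×65 mm section span the gap between the posts with their undersides at z = 207 mm and z = 1017 mm, flush with the posts' −y face. 7 pickets, each 103 mm wide, 16 mm thick and 1110 mm tall, are fixed to the +y face of the rails with their bottoms at z = 76 mm, spaced across the span with a 198 mm gap after the −x post and between neighbouring pickets, with 199 mm left before the +x post.


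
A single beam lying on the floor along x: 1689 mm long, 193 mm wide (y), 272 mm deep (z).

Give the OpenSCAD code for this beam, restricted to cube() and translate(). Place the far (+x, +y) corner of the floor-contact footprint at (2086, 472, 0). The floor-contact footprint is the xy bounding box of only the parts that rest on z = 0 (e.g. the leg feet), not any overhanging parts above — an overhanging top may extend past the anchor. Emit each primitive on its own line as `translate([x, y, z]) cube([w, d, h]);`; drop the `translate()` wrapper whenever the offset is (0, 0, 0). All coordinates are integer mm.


translate([397, 279, 0]) cube([1689, 193, 272]);


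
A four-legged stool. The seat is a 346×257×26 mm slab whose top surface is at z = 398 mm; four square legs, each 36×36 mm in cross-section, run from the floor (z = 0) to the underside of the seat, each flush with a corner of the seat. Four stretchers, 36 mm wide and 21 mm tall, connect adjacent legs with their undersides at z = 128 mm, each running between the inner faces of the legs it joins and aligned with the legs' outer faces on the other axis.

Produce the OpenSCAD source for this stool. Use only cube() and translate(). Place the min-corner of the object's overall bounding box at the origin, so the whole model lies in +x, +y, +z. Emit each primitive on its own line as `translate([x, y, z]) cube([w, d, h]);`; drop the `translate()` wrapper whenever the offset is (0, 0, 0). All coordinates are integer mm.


translate([0, 0, 372]) cube([346, 257, 26]);
cube([36, 36, 372]);
translate([310, 0, 0]) cube([36, 36, 372]);
translate([0, 221, 0]) cube([36, 36, 372]);
translate([310, 221, 0]) cube([36, 36, 372]);
translate([36, 0, 128]) cube([274, 36, 21]);
translate([36, 221, 128]) cube([274, 36, 21]);
translate([0, 36, 128]) cube([36, 185, 21]);
translate([310, 36, 128]) cube([36, 185, 21]);


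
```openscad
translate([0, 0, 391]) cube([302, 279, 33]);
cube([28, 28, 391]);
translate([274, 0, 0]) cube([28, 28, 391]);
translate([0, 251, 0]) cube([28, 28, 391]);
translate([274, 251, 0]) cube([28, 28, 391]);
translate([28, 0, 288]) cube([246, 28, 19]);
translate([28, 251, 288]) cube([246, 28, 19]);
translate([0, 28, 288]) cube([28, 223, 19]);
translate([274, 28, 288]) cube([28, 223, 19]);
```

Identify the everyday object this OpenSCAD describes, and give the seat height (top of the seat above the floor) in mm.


A stool. The seat height is 424 mm.

A 302×279×33 slab at z = 391 on four corner posts — a stool. The seat top is 391 + 33 = 424 mm.


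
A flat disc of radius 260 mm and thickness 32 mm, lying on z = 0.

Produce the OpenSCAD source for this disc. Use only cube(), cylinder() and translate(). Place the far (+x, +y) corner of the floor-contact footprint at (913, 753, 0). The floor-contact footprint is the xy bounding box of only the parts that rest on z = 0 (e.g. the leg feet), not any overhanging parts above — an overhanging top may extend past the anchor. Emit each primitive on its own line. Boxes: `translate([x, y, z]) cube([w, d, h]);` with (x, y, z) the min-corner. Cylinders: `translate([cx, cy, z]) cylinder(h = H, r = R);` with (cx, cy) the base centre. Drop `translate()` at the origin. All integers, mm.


translate([653, 493, 0]) cylinder(h = 32, r = 260);


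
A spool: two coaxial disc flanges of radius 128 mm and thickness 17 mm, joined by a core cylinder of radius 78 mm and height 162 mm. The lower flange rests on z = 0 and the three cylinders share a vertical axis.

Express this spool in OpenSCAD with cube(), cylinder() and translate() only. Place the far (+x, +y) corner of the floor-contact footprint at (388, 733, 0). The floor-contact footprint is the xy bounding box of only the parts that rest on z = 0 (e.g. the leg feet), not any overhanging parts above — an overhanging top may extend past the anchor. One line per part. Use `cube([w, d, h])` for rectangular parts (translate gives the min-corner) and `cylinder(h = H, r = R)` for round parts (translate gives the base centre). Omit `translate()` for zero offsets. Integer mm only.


translate([260, 605, 0]) cylinder(h = 17, r = 128);
translate([260, 605, 17]) cylinder(h = 162, r = 78);
translate([260, 605, 179]) cylinder(h = 17, r = 128);


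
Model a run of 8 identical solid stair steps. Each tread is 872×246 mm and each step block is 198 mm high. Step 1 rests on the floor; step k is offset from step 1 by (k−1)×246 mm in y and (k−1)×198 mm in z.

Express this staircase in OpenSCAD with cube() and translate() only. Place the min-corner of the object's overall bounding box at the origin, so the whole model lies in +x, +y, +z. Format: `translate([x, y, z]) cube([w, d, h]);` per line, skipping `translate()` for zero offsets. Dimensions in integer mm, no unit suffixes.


cube([872, 246, 198]);
translate([0, 246, 198]) cube([872, 246, 198]);
translate([0, 492, 396]) cube([872, 246, 198]);
translate([0, 738, 594]) cube([872, 246, 198]);
translate([0, 984, 792]) cube([872, 246, 198]);
translate([0, 1230, 990]) cube([872, 246, 198]);
translate([0, 1476, 1188]) cube([872, 246, 198]);
translate([0, 1722, 1386]) cube([872, 246, 198]);


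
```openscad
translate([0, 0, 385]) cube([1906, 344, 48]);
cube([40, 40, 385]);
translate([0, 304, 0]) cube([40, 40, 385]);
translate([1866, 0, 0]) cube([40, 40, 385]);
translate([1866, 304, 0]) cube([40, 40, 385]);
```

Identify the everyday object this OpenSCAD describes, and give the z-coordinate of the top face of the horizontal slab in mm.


A bench. The seat-top height is 433 mm.

A long slab on four corner posts — a bench. The slab sits at z = 385 with thickness 48, so the top is 385 + 48 = 433 mm.


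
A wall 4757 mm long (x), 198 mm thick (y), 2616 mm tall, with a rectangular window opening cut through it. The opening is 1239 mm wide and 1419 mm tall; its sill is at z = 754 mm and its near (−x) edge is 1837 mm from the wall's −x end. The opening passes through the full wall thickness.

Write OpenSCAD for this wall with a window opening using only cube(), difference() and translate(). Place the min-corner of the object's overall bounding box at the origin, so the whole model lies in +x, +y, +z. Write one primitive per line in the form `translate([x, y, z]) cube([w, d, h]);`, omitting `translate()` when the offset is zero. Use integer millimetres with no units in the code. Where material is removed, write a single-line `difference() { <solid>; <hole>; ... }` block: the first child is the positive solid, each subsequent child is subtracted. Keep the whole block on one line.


difference() { cube([4757, 198, 2616]); translate([1837, 0, 754]) cube([1239, 198, 1419]); }


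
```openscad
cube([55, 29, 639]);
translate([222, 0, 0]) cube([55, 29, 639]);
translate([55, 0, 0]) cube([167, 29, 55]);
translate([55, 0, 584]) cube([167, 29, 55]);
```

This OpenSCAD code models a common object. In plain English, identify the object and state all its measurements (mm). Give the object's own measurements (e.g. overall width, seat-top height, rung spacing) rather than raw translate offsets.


A rectangular picture frame lying in the x–z plane (depth along y). The opening is 167 mm wide (x) by 529 mm tall (z), surrounded by a border 55 mm wide on all four sides. The frame is 29 mm deep and is made of two full-height vertical stiles with two horizontal rails fitted between them.


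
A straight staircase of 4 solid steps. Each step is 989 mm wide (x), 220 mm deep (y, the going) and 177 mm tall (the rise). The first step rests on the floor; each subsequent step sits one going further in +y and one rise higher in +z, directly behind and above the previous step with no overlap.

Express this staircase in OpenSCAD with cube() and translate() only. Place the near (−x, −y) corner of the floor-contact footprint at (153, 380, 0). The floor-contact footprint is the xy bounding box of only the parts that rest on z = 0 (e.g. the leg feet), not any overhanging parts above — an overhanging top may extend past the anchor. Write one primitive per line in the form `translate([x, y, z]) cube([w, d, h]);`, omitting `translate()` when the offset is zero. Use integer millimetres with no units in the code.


translate([153, 380, 0]) cube([989, 220, 177]);
translate([153, 600, 177]) cube([989, 220, 177]);
translate([153, 820, 354]) cube([989, 220, 177]);
translate([153, 1040, 531]) cube([989, 220, 177]);


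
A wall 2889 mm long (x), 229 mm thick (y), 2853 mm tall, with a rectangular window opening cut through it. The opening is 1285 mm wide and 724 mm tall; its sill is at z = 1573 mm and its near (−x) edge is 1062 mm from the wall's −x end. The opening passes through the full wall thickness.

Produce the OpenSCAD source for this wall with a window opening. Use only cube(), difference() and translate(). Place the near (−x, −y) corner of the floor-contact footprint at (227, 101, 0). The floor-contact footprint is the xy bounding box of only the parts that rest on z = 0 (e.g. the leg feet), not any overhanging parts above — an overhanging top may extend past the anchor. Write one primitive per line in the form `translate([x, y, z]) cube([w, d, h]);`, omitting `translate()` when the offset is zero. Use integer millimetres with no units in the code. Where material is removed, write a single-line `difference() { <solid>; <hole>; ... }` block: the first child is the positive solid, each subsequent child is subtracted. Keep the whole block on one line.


difference() { translate([227, 101, 0]) cube([2889, 229, 2853]); translate([1289, 101, 1573]) cube([1285, 229, 724]); }


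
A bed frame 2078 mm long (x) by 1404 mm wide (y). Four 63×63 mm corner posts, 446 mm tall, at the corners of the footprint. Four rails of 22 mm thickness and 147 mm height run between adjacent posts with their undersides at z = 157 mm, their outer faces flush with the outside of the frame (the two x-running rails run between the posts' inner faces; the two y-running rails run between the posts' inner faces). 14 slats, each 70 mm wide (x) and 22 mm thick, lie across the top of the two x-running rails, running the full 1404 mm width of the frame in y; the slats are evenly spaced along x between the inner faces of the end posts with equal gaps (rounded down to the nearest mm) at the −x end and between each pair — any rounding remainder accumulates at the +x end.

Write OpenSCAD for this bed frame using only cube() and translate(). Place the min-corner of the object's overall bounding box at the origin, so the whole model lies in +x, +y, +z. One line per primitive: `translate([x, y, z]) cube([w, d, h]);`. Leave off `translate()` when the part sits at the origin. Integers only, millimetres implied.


cube([63, 63, 446]);
translate([0, 1341, 0]) cube([63, 63, 446]);
translate([2015, 0, 0]) cube([63, 63, 446]);
translate([2015, 1341, 0]) cube([63, 63, 446]);
translate([63, 0, 157]) cube([1952, 22, 147]);
translate([63, 1382, 157]) cube([1952, 22, 147]);
translate([0, 63, 157]) cube([22, 1278, 147]);
translate([2056, 63, 157]) cube([22, 1278, 147]);
translate([127, 0, 304]) cube([70, 1404, 22]);
translate([261, 0, 304]) cube([70, 1404, 22]);
translate([395, 0, 304]) cube([70, 1404, 22]);
translate([529, 0, 304]) cube([70, 1404, 22]);
translate([663, 0, 304]) cube([70, 1404, 22]);
translate([797, 0, 304]) cube([70, 1404, 22]);
translate([931, 0, 304]) cube([70, 1404, 22]);
translate([1065, 0, 304]) cube([70, 1404, 22]);
translate([1199, 0, 304]) cube([70, 1404, 22]);
translate([1333, 0, 304]) cube([70, 1404, 22]);
translate([1467, 0, 304]) cube([70, 1404, 22]);
translate([1601, 0, 304]) cube([70, 1404, 22]);
translate([1735, 0, 304]) cube([70, 1404, 22]);
translate([1869, 0, 304]) cube([70, 1404, 22]);


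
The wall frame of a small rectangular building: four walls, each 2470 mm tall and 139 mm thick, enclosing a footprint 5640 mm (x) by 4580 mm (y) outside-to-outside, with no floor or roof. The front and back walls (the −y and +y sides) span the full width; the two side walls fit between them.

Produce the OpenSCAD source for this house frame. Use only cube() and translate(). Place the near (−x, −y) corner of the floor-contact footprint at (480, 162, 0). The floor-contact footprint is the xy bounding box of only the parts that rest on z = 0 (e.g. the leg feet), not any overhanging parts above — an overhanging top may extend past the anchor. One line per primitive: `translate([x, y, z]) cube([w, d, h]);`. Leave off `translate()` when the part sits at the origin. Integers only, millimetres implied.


translate([480, 162, 0]) cube([5640, 139, 2470]);
translate([480, 4603, 0]) cube([5640, 139, 2470]);
translate([480, 301, 0]) cube([139, 4302, 2470]);
translate([5981, 301, 0]) cube([139, 4302, 2470]);


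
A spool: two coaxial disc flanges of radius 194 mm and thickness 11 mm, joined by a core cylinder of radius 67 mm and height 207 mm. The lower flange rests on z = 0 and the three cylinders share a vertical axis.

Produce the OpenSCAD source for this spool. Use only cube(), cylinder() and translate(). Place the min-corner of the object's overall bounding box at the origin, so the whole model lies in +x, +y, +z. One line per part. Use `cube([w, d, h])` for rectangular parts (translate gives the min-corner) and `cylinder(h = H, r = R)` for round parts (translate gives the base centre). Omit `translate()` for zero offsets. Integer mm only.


translate([194, 194, 0]) cylinder(h = 11, r = 194);
translate([194, 194, 11]) cylinder(h = 207, r = 67);
translate([194, 194, 218]) cylinder(h = 11, r = 194);


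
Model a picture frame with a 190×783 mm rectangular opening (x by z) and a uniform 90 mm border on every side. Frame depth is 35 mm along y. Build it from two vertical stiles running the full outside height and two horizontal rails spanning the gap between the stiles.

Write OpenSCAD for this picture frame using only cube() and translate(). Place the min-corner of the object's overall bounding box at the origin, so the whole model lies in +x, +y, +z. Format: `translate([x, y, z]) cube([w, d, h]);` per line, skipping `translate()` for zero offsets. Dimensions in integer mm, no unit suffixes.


cube([90, 35, 963]);
translate([280, 0, 0]) cube([90, 35, 963]);
translate([90, 0, 0]) cube([190, 35, 90]);
translate([90, 0, 873]) cube([190, 35, 90]);


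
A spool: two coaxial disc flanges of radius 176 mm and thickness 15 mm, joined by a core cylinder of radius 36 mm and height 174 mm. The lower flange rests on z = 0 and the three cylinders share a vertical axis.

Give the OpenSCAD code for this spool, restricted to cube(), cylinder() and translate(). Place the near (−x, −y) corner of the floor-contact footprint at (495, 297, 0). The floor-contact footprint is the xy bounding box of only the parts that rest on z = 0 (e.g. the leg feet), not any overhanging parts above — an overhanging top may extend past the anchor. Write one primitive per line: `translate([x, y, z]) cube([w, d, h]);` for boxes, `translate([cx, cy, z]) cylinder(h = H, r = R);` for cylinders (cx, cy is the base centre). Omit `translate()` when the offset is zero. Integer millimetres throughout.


translate([671, 473, 0]) cylinder(h = 15, r = 176);
translate([671, 473, 15]) cylinder(h = 174, r = 36);
translate([671, 473, 189]) cylinder(h = 15, r = 176);


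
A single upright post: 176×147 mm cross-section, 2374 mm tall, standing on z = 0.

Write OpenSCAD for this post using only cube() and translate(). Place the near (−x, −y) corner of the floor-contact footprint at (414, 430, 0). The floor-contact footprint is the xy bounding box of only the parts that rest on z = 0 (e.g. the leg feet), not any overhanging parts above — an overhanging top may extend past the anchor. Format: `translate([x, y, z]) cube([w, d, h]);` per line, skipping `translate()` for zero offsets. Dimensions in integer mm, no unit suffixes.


translate([414, 430, 0]) cube([176, 147, 2374]);


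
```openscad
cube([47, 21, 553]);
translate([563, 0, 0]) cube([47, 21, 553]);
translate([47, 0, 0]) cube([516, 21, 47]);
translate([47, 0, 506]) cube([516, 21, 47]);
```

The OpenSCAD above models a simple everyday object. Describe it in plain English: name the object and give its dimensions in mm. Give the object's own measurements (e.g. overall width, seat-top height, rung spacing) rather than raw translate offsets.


A rectangular picture frame lying in the x–z plane (depth along y). The opening is 516 mm wide (x) by 459 mm tall (z), surrounded by a border 47 mm wide on all four sides. The frame is 21 mm deep and is made of two full-height vertical stiles with two horizontal rails fitted between them.


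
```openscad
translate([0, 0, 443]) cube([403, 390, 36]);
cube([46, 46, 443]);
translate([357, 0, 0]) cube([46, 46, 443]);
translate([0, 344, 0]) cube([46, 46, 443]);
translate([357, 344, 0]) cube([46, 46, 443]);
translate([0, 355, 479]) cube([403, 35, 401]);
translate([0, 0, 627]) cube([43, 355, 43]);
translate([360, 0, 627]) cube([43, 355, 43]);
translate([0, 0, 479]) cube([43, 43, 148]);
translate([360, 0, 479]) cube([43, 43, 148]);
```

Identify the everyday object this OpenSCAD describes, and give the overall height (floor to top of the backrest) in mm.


A chair. The overall height is 880 mm.

A slab on four corner posts with a tall panel at the back — a chair. The seat slab sits at z = 443 with thickness 36, and the 401 mm backrest starts at the seat top, so the overall height is 443 + 36 + 401 = 880 mm.


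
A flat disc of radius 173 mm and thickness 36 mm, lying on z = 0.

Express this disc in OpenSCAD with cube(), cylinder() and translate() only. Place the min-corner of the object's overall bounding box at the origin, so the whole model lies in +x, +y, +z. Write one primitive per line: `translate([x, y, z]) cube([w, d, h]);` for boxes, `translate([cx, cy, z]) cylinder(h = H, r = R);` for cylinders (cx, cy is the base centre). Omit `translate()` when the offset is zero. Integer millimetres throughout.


translate([173, 173, 0]) cylinder(h = 36, r = 173);


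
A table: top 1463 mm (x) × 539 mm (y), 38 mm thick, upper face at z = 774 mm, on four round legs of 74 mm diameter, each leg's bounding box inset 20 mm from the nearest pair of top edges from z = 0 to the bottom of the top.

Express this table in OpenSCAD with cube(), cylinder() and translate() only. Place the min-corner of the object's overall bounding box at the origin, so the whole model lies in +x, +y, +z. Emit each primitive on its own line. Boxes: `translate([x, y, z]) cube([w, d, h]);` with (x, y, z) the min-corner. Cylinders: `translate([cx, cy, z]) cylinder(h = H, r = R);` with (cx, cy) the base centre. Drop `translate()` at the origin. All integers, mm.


translate([0, 0, 736]) cube([1463, 539, 38]);
translate([57, 57, 0]) cylinder(h = 736, r = 37);
translate([1406, 57, 0]) cylinder(h = 736, r = 37);
translate([57, 482, 0]) cylinder(h = 736, r = 37);
translate([1406, 482, 0]) cylinder(h = 736, r = 37);


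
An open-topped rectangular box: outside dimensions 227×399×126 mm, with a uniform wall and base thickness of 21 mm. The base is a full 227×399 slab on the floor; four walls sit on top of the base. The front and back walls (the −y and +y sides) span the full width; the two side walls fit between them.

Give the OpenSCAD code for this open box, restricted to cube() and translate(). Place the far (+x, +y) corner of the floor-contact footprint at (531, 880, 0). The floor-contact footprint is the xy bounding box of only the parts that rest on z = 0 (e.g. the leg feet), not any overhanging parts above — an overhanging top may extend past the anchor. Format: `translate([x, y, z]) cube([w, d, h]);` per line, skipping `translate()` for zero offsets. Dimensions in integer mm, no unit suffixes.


translate([304, 481, 0]) cube([227, 399, 21]);
translate([304, 481, 21]) cube([227, 21, 105]);
translate([304, 859, 21]) cube([227, 21, 105]);
translate([304, 502, 21]) cube([21, 357, 105]);
translate([510, 502, 21]) cube([21, 357, 105]);


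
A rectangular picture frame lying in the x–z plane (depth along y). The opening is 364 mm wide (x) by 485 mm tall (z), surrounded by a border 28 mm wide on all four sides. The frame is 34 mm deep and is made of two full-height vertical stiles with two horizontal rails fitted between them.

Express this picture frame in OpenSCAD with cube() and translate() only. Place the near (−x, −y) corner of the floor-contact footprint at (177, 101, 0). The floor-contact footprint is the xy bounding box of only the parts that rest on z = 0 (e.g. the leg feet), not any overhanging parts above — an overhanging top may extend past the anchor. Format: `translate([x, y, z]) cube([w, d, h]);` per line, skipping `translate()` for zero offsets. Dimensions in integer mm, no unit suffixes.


translate([177, 101, 0]) cube([28, 34, 541]);
translate([569, 101, 0]) cube([28, 34, 541]);
translate([205, 101, 0]) cube([364, 34, 28]);
translate([205, 101, 513]) cube([364, 34, 28]);


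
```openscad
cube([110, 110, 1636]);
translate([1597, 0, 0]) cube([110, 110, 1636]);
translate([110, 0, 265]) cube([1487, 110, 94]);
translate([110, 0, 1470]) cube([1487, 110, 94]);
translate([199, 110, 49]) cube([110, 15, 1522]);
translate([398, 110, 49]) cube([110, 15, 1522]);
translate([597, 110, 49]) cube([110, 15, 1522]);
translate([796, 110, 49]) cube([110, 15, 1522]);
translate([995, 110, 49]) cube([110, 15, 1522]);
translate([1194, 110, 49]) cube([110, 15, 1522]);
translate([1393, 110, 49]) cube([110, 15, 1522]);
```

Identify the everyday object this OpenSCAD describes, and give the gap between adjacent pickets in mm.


A fence section. The picket gap is 89 mm.

Two posts, two rails, 7 pickets — a fence section. Span 1487 mm holds 7 pickets of 110 mm with 8 equal gaps: ⌊(1487 − 7·110) / 8⌋ = 89 mm.


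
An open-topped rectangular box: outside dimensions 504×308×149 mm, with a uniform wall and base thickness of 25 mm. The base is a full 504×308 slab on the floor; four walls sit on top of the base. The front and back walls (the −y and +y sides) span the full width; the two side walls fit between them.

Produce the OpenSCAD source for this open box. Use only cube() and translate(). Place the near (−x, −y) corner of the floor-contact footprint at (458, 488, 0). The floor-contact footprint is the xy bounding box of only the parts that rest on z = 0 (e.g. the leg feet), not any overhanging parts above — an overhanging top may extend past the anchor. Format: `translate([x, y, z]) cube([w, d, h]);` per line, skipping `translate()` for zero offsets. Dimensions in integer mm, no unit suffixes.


translate([458, 488, 0]) cube([504, 308, 25]);
translate([458, 488, 25]) cube([504, 25, 124]);
translate([458, 771, 25]) cube([504, 25, 124]);
translate([458, 513, 25]) cube([25, 258, 124]);
translate([937, 513, 25]) cube([25, 258, 124]);


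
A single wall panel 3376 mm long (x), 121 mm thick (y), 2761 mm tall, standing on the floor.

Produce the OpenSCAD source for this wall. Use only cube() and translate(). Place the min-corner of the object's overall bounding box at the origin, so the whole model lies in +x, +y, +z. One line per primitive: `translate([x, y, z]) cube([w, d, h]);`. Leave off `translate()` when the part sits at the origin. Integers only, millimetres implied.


cube([3376, 121, 2761]);


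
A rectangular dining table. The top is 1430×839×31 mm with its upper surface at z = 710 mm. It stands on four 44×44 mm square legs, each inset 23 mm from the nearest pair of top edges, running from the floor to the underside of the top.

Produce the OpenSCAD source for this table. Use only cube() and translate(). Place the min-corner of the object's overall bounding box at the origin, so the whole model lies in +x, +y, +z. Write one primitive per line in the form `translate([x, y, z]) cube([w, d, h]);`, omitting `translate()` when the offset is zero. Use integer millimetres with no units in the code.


// leg_h = 710 - 31 = 679
translate([0, 0, 679]) cube([1430, 839, 31]);
translate([23, 23, 0]) cube([44, 44, 679]);
translate([1363, 23, 0]) cube([44, 44, 679]);
translate([23, 772, 0]) cube([44, 44, 679]);
translate([1363, 772, 0]) cube([44, 44, 679]);


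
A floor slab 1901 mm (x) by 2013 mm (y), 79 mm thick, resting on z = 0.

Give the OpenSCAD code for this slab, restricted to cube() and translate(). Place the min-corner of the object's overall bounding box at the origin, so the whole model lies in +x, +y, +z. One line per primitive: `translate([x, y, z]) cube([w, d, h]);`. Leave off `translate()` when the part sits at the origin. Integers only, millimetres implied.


cube([1901, 2013, 79]);


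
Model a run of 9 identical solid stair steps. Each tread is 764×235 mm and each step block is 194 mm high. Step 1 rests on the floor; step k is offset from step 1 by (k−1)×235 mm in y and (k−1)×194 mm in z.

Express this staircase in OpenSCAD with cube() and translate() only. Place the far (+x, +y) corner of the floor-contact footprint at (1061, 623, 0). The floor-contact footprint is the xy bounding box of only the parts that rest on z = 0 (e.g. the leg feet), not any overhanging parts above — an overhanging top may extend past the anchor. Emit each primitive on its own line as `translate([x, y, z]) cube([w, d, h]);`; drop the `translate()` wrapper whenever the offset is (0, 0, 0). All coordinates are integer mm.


translate([297, 388, 0]) cube([764, 235, 194]);
translate([297, 623, 194]) cube([764, 235, 194]);
translate([297, 858, 388]) cube([764, 235, 194]);
translate([297, 1093, 582]) cube([764, 235, 194]);
translate([297, 1328, 776]) cube([764, 235, 194]);
translate([297, 1563, 970]) cube([764, 235, 194]);
translate([297, 1798, 1164]) cube([764, 235, 194]);
translate([297, 2033, 1358]) cube([764, 235, 194]);
translate([297, 2268, 1552]) cube([764, 235, 194]);


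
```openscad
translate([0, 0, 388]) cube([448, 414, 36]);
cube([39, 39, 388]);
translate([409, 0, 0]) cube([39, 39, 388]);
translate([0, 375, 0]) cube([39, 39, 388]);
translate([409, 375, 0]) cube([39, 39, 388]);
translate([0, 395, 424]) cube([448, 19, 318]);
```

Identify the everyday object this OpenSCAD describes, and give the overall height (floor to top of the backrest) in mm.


A chair. The overall height is 742 mm.

A slab on four corner posts with a tall panel at the back — a chair. The seat slab sits at z = 388 with thickness 36, and the 318 mm backrest starts at the seat top, so the overall height is 388 + 36 + 318 = 742 mm.


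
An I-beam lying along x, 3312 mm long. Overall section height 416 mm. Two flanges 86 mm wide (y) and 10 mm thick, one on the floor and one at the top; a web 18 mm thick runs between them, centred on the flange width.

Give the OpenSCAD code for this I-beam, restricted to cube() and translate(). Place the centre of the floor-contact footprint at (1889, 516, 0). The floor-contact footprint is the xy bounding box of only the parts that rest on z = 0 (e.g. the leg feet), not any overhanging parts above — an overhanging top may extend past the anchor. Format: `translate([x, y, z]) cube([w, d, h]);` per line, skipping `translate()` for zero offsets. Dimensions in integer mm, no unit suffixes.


translate([233, 473, 0]) cube([3312, 86, 10]);
translate([233, 507, 10]) cube([3312, 18, 396]);
translate([233, 473, 406]) cube([3312, 86, 10]);


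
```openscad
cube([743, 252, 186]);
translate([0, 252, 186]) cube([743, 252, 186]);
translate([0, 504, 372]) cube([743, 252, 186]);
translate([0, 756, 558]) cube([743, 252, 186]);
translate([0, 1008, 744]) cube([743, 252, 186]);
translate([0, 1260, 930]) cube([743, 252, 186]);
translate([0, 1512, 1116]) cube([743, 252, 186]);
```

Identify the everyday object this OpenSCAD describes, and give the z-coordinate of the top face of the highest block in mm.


A staircase. The total rise is 1302 mm.

7 identical blocks, each offset up and back from the previous — a staircase. Each step is 186 mm tall and there are 7 of them, so the total rise is 7 × 186 = 1302 mm.


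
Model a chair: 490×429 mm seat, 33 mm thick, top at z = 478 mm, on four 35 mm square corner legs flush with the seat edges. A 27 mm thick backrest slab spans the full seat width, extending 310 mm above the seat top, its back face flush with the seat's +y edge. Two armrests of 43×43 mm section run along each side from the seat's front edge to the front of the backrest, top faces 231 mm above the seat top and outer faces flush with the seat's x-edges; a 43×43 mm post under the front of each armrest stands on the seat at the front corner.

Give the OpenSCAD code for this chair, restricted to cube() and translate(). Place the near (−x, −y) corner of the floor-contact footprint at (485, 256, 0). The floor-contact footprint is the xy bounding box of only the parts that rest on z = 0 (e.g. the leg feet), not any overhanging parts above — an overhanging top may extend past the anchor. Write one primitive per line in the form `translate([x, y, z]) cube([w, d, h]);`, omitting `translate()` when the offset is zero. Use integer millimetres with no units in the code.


// leg_h = 478 - 33 = 445
// arm post h = 231 - 43 = 188
translate([485, 256, 445]) cube([490, 429, 33]);
translate([485, 256, 0]) cube([35, 35, 445]);
translate([940, 256, 0]) cube([35, 35, 445]);
translate([485, 650, 0]) cube([35, 35, 445]);
translate([940, 650, 0]) cube([35, 35, 445]);
translate([485, 658, 478]) cube([490, 27, 310]);
translate([485, 256, 666]) cube([43, 402, 43]);
translate([932, 256, 666]) cube([43, 402, 43]);
translate([485, 256, 478]) cube([43, 43, 188]);
translate([932, 256, 478]) cube([43, 43, 188]);


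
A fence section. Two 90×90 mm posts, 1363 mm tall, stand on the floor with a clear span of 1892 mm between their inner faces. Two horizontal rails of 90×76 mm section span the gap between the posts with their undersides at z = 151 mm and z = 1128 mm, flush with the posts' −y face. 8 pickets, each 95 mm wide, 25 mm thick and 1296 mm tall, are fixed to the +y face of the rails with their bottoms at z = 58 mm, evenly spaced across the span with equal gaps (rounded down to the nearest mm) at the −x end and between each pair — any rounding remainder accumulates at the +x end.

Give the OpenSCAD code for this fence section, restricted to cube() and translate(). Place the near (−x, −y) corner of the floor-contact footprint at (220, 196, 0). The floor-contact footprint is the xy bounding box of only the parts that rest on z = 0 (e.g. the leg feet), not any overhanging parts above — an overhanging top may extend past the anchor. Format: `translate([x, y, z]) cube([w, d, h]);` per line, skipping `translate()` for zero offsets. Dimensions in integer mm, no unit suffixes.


translate([220, 196, 0]) cube([90, 90, 1363]);
translate([2202, 196, 0]) cube([90, 90, 1363]);
translate([310, 196, 151]) cube([1892, 90, 76]);
translate([310, 196, 1128]) cube([1892, 90, 76]);
translate([435, 286, 58]) cube([95, 25, 1296]);
translate([655, 286, 58]) cube([95, 25, 1296]);
translate([875, 286, 58]) cube([95, 25, 1296]);
translate([1095, 286, 58]) cube([95, 25, 1296]);
translate([1315, 286, 58]) cube([95, 25, 1296]);
translate([1535, 286, 58]) cube([95, 25, 1296]);
translate([1755, 286, 58]) cube([95, 25, 1296]);
translate([1975, 286, 58]) cube([95, 25, 1296]);


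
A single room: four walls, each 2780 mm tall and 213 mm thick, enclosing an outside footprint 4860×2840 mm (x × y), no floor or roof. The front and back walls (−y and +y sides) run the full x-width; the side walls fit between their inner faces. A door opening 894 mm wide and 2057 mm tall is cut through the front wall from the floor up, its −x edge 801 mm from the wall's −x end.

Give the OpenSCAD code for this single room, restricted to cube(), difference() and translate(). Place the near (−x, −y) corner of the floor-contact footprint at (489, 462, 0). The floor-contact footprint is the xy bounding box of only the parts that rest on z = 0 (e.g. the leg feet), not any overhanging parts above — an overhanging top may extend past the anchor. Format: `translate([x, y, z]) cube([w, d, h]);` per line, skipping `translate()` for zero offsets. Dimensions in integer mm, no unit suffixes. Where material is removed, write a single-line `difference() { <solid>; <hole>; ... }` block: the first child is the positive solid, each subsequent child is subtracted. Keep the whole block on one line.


difference() { translate([489, 462, 0]) cube([4860, 213, 2780]); translate([1290, 462, 0]) cube([894, 213, 2057]); }
translate([489, 3089, 0]) cube([4860, 213, 2780]);
translate([489, 675, 0]) cube([213, 2414, 2780]);
translate([5136, 675, 0]) cube([213, 2414, 2780]);


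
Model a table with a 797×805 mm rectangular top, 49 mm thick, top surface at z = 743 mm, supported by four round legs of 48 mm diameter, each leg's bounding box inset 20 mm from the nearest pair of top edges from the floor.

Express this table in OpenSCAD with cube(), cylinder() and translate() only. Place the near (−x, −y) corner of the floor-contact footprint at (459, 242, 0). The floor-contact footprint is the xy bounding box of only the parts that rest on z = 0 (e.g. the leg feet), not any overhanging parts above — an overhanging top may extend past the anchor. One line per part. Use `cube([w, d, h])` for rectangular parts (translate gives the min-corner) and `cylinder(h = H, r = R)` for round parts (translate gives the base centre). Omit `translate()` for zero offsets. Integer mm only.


translate([439, 222, 694]) cube([797, 805, 49]);
translate([483, 266, 0]) cylinder(h = 694, r = 24);
translate([1192, 266, 0]) cylinder(h = 694, r = 24);
translate([483, 983, 0]) cylinder(h = 694, r = 24);
translate([1192, 983, 0]) cylinder(h = 694, r = 24);
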